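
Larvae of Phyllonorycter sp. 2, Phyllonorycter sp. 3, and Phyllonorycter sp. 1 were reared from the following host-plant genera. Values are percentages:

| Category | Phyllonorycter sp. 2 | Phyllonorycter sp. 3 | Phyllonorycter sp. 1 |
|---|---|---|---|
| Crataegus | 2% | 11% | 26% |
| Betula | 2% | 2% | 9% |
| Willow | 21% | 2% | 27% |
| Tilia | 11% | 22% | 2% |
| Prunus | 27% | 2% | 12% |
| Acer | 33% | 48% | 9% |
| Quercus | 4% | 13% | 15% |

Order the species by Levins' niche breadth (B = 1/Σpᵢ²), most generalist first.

Phyllonorycter sp. 1 > Phyllonorycter sp. 2 > Phyllonorycter sp. 3

Convert percentages to proportions (divide by 100).
Σp_2ᵢ² = 0.02² + 0.02² + 0.21² + 0.11² + 0.27² + 0.33² + 0.04² = 0.0004 + 0.0004 + 0.0441 + 0.0121 + 0.0729 + 0.1089 + 0.0016 = 0.2404
B_2 = 1 / 0.2404 = 4.1597
Σp_3ᵢ² = 0.11² + 0.02² + 0.02² + 0.22² + 0.02² + 0.48² + 0.13² = 0.0121 + 0.0004 + 0.0004 + 0.0484 + 0.0004 + 0.2304 + 0.0169 = 0.3090
B_3 = 1 / 0.3090 = 3.2362
Σp_1ᵢ² = 0.26² + 0.09² + 0.27² + 0.02² + 0.12² + 0.09² + 0.15² = 0.0676 + 0.0081 + 0.0729 + 0.0004 + 0.0144 + 0.0081 + 0.0225 = 0.1940
B_1 = 1 / 0.1940 = 5.1546
Ranking by B (broadest → narrowest): Phyllonorycter sp. 1 (5.15) > Phyllonorycter sp. 2 (4.16) > Phyllonorycter sp. 3 (3.24)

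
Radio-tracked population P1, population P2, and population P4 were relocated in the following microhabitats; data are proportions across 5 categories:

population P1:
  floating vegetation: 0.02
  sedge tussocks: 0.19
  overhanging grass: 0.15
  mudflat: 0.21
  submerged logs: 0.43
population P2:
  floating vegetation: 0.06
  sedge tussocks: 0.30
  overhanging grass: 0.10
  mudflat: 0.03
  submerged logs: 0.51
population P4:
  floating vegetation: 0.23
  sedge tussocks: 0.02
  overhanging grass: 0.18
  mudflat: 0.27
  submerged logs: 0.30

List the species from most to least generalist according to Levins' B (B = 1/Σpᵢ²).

Σp_P1ᵢ² = 0.02² + 0.19² + 0.15² + 0.21² + 0.43² = 0.0004 + 0.0361 + 0.0225 + 0.0441 + 0.1849 = 0.2880
B_P1 = 1 / 0.2880 = 3.4722
Σp_P2ᵢ² = 0.06² + 0.30² + 0.10² + 0.03² + 0.51² = 0.0036 + 0.0900 + 0.0100 + 0.0009 + 0.2601 = 0.3646
B_P2 = 1 / 0.3646 = 2.7427
Σp_P4ᵢ² = 0.23² + 0.02² + 0.18² + 0.27² + 0.30² = 0.0529 + 0.0004 + 0.0324 + 0.0729 + 0.0900 = 0.2486
B_P4 = 1 / 0.2486 = 4.0225
Ranking by B (broadest → narrowest): population P4 (4.02) > population P1 (3.47) > population P2 (2.74)

population P4 > population P1 > population P2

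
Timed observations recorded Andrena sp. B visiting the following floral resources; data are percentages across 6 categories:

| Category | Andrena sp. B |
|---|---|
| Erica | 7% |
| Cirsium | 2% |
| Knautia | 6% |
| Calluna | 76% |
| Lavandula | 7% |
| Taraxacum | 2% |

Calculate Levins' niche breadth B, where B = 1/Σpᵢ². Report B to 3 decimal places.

Convert percentages to proportions (divide by 100).
Σpᵢ² = 0.07² + 0.02² + 0.06² + 0.76² + 0.07² + 0.02² = 0.0049 + 0.0004 + 0.0036 + 0.5776 + 0.0049 + 0.0004 = 0.5918
B = 1 / 0.5918 = 1.68976

1.690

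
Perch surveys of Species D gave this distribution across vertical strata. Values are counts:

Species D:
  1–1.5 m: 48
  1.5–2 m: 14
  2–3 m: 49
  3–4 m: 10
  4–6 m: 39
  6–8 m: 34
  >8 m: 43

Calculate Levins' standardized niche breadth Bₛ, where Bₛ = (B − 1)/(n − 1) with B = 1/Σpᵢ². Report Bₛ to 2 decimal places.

0.82

Proportions for Species D (n=237): 48/237=0.2025, 14/237=0.0591, 49/237=0.2068, 10/237=0.0422, 39/237=0.1646, 34/237=0.1435, 43/237=0.1814
Σpᵢ² = 0.2025² + 0.0591² + 0.2068² + 0.0422² + 0.1646² + 0.1435² + 0.1814² = 0.041006 + 0.003493 + 0.042766 + 0.001781 + 0.027093 + 0.020592 + 0.032906 = 0.169637
B = 1 / 0.169637 = 5.8949
Bₛ = (B − 1)/(n − 1) = (5.8949 − 1)/(7 − 1) = 4.8949/6 = 0.8158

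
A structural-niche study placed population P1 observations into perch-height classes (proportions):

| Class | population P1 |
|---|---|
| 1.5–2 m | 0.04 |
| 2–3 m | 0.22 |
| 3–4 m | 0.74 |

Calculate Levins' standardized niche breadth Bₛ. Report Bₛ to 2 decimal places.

0.34

Σpᵢ² = 0.04² + 0.22² + 0.74² = 0.0016 + 0.0484 + 0.5476 = 0.5976
B = 1 / 0.5976 = 1.6734
Bₛ = (B − 1)/(n − 1) = (1.6734 − 1)/(3 − 1) = 0.6734/2 = 0.3367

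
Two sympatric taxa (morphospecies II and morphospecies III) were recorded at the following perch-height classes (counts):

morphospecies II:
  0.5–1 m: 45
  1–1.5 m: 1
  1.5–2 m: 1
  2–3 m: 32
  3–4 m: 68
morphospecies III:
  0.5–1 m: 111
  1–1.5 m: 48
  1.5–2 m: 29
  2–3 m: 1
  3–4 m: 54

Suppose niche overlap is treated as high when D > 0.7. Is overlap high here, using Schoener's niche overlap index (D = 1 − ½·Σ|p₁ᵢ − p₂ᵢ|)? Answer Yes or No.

Proportions for morphospecies II (n=147): 45/147=0.3061, 1/147=0.0068, 1/147=0.0068, 32/147=0.2177, 68/147=0.4626
Proportions for morphospecies III (n=243): 111/243=0.4568, 48/243=0.1975, 29/243=0.1193, 1/243=0.0041, 54/243=0.2222
Σ|p₁ᵢ − p₂ᵢ| = 0.1507 + 0.1907 + 0.1125 + 0.2136 + 0.2404 = 0.9079
D = 1 − ½ × 0.9079 = 1 − 0.45395 = 0.54605
D = 0.54605 < 0.7 → No.

No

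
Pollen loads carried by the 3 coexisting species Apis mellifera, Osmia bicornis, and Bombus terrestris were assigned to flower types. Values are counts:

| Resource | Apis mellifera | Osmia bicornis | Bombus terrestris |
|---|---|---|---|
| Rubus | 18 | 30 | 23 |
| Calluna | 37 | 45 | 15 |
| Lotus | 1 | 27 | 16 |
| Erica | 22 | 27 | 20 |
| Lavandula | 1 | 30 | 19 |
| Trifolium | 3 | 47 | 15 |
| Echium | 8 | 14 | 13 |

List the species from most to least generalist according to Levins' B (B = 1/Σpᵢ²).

Bombus terrestris > Osmia bicornis > Apis mellifera

Proportions for Apis mellifera (n=90): 18/90=0.2000, 37/90=0.4111, 1/90=0.0111, 22/90=0.2444, 1/90=0.0111, 3/90=0.0333, 8/90=0.0889
Proportions for Osmia bicornis (n=220): 30/220=0.1364, 45/220=0.2045, 27/220=0.1227, 27/220=0.1227, 30/220=0.1364, 47/220=0.2136, 14/220=0.0636
Proportions for Bombus terrestris (n=121): 23/121=0.1901, 15/121=0.1240, 16/121=0.1322, 20/121=0.1653, 19/121=0.1570, 15/121=0.1240, 13/121=0.1074
Σp_mellᵢ² = 0.2000² + 0.4111² + 0.0111² + 0.2444² + 0.0111² + 0.0333² + 0.0889² = 0.040000 + 0.169003 + 0.000123 + 0.059731 + 0.000123 + 0.001109 + 0.007903 = 0.277992
B_mell = 1 / 0.277992 = 3.5972
Σp_bicoᵢ² = 0.1364² + 0.2045² + 0.1227² + 0.1227² + 0.1364² + 0.2136² + 0.0636² = 0.018605 + 0.041820 + 0.015055 + 0.015055 + 0.018605 + 0.045625 + 0.004045 = 0.158810
B_bico = 1 / 0.158810 = 6.2968
Σp_terrᵢ² = 0.1901² + 0.1240² + 0.1322² + 0.1653² + 0.1570² + 0.1240² + 0.1074² = 0.036138 + 0.015376 + 0.017477 + 0.027324 + 0.024649 + 0.015376 + 0.011535 = 0.147875
B_terr = 1 / 0.147875 = 6.7625
Ranking by B (broadest → narrowest): Bombus terrestris (6.76) > Osmia bicornis (6.30) > Apis mellifera (3.60)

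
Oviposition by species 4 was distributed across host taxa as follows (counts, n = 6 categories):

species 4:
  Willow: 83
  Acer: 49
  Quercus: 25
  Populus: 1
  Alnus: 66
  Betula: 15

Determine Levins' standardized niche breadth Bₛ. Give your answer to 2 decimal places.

Proportions for species 4 (n=239): 83/239=0.3473, 49/239=0.2050, 25/239=0.1046, 1/239=0.0042, 66/239=0.2762, 15/239=0.0628
Σpᵢ² = 0.3473² + 0.2050² + 0.1046² + 0.0042² + 0.2762² + 0.0628² = 0.120617 + 0.042025 + 0.010941 + 0.000018 + 0.076286 + 0.003944 = 0.253831
B = 1 / 0.253831 = 3.9396
Bₛ = (B − 1)/(n − 1) = (3.9396 − 1)/(6 − 1) = 2.9396/5 = 0.5879

0.59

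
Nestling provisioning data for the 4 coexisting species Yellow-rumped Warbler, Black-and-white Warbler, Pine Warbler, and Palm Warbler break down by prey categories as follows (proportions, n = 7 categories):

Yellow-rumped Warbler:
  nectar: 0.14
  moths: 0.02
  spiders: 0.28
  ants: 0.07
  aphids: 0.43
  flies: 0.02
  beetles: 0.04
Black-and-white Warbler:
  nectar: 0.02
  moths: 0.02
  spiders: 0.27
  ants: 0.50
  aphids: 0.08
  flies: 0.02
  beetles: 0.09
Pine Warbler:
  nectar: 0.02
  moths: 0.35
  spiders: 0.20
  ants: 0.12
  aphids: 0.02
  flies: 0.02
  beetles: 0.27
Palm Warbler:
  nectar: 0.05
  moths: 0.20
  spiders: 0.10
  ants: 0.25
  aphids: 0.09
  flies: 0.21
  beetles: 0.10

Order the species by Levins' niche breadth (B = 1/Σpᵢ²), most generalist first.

Σp_Yellᵢ² = 0.14² + 0.02² + 0.28² + 0.07² + 0.43² + 0.02² + 0.04² = 0.0196 + 0.0004 + 0.0784 + 0.0049 + 0.1849 + 0.0004 + 0.0016 = 0.2902
B_Yell = 1 / 0.2902 = 3.4459
Σp_Blacᵢ² = 0.02² + 0.02² + 0.27² + 0.50² + 0.08² + 0.02² + 0.09² = 0.0004 + 0.0004 + 0.0729 + 0.2500 + 0.0064 + 0.0004 + 0.0081 = 0.3386
B_Blac = 1 / 0.3386 = 2.9533
Σp_Pineᵢ² = 0.02² + 0.35² + 0.20² + 0.12² + 0.02² + 0.02² + 0.27² = 0.0004 + 0.1225 + 0.0400 + 0.0144 + 0.0004 + 0.0004 + 0.0729 = 0.2510
B_Pine = 1 / 0.2510 = 3.9841
Σp_Palmᵢ² = 0.05² + 0.20² + 0.10² + 0.25² + 0.09² + 0.21² + 0.10² = 0.0025 + 0.0400 + 0.0100 + 0.0625 + 0.0081 + 0.0441 + 0.0100 = 0.1772
B_Palm = 1 / 0.1772 = 5.6433
Ranking by B (broadest → narrowest): Palm Warbler (5.64) > Pine Warbler (3.98) > Yellow-rumped Warbler (3.45) > Black-and-white Warbler (2.95)

Palm Warbler > Pine Warbler > Yellow-rumped Warbler > Black-and-white Warbler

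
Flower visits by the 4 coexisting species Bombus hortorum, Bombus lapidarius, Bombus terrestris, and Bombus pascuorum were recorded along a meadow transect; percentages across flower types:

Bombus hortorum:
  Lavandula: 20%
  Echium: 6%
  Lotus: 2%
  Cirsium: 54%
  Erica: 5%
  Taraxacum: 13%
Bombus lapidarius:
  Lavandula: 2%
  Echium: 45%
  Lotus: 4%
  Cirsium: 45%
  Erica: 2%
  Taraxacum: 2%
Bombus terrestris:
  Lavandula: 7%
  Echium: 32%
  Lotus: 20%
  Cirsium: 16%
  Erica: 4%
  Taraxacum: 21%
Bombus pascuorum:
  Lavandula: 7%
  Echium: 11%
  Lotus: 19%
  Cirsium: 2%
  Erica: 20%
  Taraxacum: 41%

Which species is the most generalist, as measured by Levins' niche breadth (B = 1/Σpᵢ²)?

Bombus terrestris

Convert percentages to proportions (divide by 100).
Σp_hortᵢ² = 0.20² + 0.06² + 0.02² + 0.54² + 0.05² + 0.13² = 0.0400 + 0.0036 + 0.0004 + 0.2916 + 0.0025 + 0.0169 = 0.3550
B_hort = 1 / 0.3550 = 2.8169
Σp_lapiᵢ² = 0.02² + 0.45² + 0.04² + 0.45² + 0.02² + 0.02² = 0.0004 + 0.2025 + 0.0016 + 0.2025 + 0.0004 + 0.0004 = 0.4078
B_lapi = 1 / 0.4078 = 2.4522
Σp_terrᵢ² = 0.07² + 0.32² + 0.20² + 0.16² + 0.04² + 0.21² = 0.0049 + 0.1024 + 0.0400 + 0.0256 + 0.0016 + 0.0441 = 0.2186
B_terr = 1 / 0.2186 = 4.5746
Σp_pascᵢ² = 0.07² + 0.11² + 0.19² + 0.02² + 0.20² + 0.41² = 0.0049 + 0.0121 + 0.0361 + 0.0004 + 0.0400 + 0.1681 = 0.2616
B_pasc = 1 / 0.2616 = 3.8226
Highest B → broadest niche (most generalist): Bombus terrestris (B = 4.57).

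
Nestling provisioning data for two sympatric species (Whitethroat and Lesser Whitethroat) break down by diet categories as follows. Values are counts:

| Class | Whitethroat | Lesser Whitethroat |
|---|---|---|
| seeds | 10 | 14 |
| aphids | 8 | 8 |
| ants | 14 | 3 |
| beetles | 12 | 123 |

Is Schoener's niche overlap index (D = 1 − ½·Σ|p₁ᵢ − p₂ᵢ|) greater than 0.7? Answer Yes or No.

Proportions for Whitethroat (n=44): 10/44=0.2273, 8/44=0.1818, 14/44=0.3182, 12/44=0.2727
Proportions for Lesser Whitethroat (n=148): 14/148=0.0946, 8/148=0.0541, 3/148=0.0203, 123/148=0.8311
Σ|p₁ᵢ − p₂ᵢ| = 0.1327 + 0.1277 + 0.2979 + 0.5584 = 1.1167
D = 1 − ½ × 1.1167 = 1 − 0.55835 = 0.44165
D = 0.44165 < 0.7 → No.

No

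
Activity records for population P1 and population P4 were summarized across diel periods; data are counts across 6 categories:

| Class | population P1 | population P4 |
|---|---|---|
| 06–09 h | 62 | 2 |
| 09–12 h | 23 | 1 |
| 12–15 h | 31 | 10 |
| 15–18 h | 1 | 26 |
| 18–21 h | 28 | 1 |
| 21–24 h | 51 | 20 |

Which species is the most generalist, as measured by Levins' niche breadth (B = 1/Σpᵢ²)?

population P1

Proportions for population P1 (n=196): 62/196=0.3163, 23/196=0.1173, 31/196=0.1582, 1/196=0.0051, 28/196=0.1429, 51/196=0.2602
Proportions for population P4 (n=60): 2/60=0.0333, 1/60=0.0167, 10/60=0.1667, 26/60=0.4333, 1/60=0.0167, 20/60=0.3333
Σp_P1ᵢ² = 0.3163² + 0.1173² + 0.1582² + 0.0051² + 0.1429² + 0.2602² = 0.100046 + 0.013759 + 0.025027 + 0.000026 + 0.020420 + 0.067704 = 0.226982
B_P1 = 1 / 0.226982 = 4.4056
Σp_P4ᵢ² = 0.0333² + 0.0167² + 0.1667² + 0.4333² + 0.0167² + 0.3333² = 0.001109 + 0.000279 + 0.027789 + 0.187749 + 0.000279 + 0.111089 = 0.328294
B_P4 = 1 / 0.328294 = 3.0461
Highest B → broadest niche (most generalist): population P1 (B = 4.41).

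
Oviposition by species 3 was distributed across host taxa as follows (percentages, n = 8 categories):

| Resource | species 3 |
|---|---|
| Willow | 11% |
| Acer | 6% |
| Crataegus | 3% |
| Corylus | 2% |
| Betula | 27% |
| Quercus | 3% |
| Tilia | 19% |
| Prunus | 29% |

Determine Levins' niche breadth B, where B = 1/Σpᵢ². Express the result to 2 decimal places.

4.74

Convert percentages to proportions (divide by 100).
Σpᵢ² = 0.11² + 0.06² + 0.03² + 0.02² + 0.27² + 0.03² + 0.19² + 0.29² = 0.0121 + 0.0036 + 0.0009 + 0.0004 + 0.0729 + 0.0009 + 0.0361 + 0.0841 = 0.2110
B = 1 / 0.2110 = 4.7393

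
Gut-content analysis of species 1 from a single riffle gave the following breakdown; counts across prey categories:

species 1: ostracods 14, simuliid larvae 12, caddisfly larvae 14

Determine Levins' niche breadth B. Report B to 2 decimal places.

2.99

Proportions for species 1 (n=40): 14/40=0.3500, 12/40=0.3000, 14/40=0.3500
Σpᵢ² = 0.3500² + 0.3000² + 0.3500² = 0.122500 + 0.090000 + 0.122500 = 0.335000
B = 1 / 0.335000 = 2.9851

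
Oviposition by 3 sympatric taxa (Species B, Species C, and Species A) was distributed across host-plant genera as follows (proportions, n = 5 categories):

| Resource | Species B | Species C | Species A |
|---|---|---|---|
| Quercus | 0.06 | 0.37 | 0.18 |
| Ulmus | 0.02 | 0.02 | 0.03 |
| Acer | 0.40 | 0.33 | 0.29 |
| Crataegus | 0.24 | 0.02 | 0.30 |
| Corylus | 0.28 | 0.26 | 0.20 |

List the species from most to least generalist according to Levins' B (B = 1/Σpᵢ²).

Σp_Bᵢ² = 0.06² + 0.02² + 0.40² + 0.24² + 0.28² = 0.0036 + 0.0004 + 0.1600 + 0.0576 + 0.0784 = 0.3000
B_B = 1 / 0.3000 = 3.3333
Σp_Cᵢ² = 0.37² + 0.02² + 0.33² + 0.02² + 0.26² = 0.1369 + 0.0004 + 0.1089 + 0.0004 + 0.0676 = 0.3142
B_C = 1 / 0.3142 = 3.1827
Σp_Aᵢ² = 0.18² + 0.03² + 0.29² + 0.30² + 0.20² = 0.0324 + 0.0009 + 0.0841 + 0.0900 + 0.0400 = 0.2474
B_A = 1 / 0.2474 = 4.0420
Ranking by B (broadest → narrowest): Species A (4.04) > Species B (3.33) > Species C (3.18)

Species A > Species B > Species C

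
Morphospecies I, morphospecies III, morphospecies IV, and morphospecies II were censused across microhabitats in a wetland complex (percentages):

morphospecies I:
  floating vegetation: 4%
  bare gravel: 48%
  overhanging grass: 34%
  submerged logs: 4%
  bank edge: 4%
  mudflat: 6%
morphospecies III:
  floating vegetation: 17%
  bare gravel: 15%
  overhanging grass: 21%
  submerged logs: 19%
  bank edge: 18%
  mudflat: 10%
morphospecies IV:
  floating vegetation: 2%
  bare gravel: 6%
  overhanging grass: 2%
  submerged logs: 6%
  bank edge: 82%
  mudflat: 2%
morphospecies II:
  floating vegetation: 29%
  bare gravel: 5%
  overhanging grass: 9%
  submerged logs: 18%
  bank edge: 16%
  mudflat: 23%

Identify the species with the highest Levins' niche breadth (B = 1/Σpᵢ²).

morphospecies III

Convert percentages to proportions (divide by 100).
Σp_Iᵢ² = 0.04² + 0.48² + 0.34² + 0.04² + 0.04² + 0.06² = 0.0016 + 0.2304 + 0.1156 + 0.0016 + 0.0016 + 0.0036 = 0.3544
B_I = 1 / 0.3544 = 2.8217
Σp_IIIᵢ² = 0.17² + 0.15² + 0.21² + 0.19² + 0.18² + 0.10² = 0.0289 + 0.0225 + 0.0441 + 0.0361 + 0.0324 + 0.0100 = 0.1740
B_III = 1 / 0.1740 = 5.7471
Σp_IVᵢ² = 0.02² + 0.06² + 0.02² + 0.06² + 0.82² + 0.02² = 0.0004 + 0.0036 + 0.0004 + 0.0036 + 0.6724 + 0.0004 = 0.6808
B_IV = 1 / 0.6808 = 1.4689
Σp_IIᵢ² = 0.29² + 0.05² + 0.09² + 0.18² + 0.16² + 0.23² = 0.0841 + 0.0025 + 0.0081 + 0.0324 + 0.0256 + 0.0529 = 0.2056
B_II = 1 / 0.2056 = 4.8638
Highest B → broadest niche (most generalist): morphospecies III (B = 5.75).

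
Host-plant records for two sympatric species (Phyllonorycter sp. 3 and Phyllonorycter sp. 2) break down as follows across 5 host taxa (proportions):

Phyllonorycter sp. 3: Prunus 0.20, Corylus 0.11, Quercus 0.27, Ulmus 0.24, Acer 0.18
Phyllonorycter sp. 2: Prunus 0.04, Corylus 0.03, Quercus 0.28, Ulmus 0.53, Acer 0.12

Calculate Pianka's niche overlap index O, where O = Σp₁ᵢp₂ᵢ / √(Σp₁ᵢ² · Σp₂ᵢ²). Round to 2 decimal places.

Σ p₁ᵢp₂ᵢ = 0.0080 + 0.0033 + 0.0756 + 0.1272 + 0.0216 = 0.2357
Σp_1ᵢ² = 0.20² + 0.11² + 0.27² + 0.24² + 0.18² = 0.0400 + 0.0121 + 0.0729 + 0.0576 + 0.0324 = 0.2150
Σp_2ᵢ² = 0.04² + 0.03² + 0.28² + 0.53² + 0.12² = 0.0016 + 0.0009 + 0.0784 + 0.2809 + 0.0144 = 0.3762
O = 0.2357 / √(0.2150 × 0.3762) = 0.2357 / 0.28440 = 0.8288

0.83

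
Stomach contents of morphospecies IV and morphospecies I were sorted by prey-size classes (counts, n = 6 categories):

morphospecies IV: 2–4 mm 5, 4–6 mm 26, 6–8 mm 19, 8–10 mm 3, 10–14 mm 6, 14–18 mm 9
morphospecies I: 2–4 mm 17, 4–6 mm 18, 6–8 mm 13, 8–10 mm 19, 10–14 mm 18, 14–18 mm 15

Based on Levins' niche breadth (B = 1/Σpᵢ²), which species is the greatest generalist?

Proportions for morphospecies IV (n=68): 5/68=0.0735, 26/68=0.3824, 19/68=0.2794, 3/68=0.0441, 6/68=0.0882, 9/68=0.1324
Proportions for morphospecies I (n=100): 17/100=0.1700, 18/100=0.1800, 13/100=0.1300, 19/100=0.1900, 18/100=0.1800, 15/100=0.1500
Σp_IVᵢ² = 0.0735² + 0.3824² + 0.2794² + 0.0441² + 0.0882² + 0.1324² = 0.005402 + 0.146230 + 0.078064 + 0.001945 + 0.007779 + 0.017530 = 0.256950
B_IV = 1 / 0.256950 = 3.8918
Σp_Iᵢ² = 0.1700² + 0.1800² + 0.1300² + 0.1900² + 0.1800² + 0.1500² = 0.028900 + 0.032400 + 0.016900 + 0.036100 + 0.032400 + 0.022500 = 0.169200
B_I = 1 / 0.169200 = 5.9102
Highest B → broadest niche (most generalist): morphospecies I (B = 5.91).

morphospecies I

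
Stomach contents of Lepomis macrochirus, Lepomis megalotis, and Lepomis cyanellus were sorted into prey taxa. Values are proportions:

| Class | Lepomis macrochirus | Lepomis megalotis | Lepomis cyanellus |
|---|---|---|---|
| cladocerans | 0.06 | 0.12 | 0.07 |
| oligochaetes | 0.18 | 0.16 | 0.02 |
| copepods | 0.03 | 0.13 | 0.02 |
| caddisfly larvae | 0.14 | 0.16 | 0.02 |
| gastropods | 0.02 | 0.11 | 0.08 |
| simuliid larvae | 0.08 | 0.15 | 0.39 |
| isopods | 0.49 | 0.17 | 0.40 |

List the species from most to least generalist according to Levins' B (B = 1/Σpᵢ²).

Lepomis megalotis > Lepomis macrochirus > Lepomis cyanellus

Σp_macrᵢ² = 0.06² + 0.18² + 0.03² + 0.14² + 0.02² + 0.08² + 0.49² = 0.0036 + 0.0324 + 0.0009 + 0.0196 + 0.0004 + 0.0064 + 0.2401 = 0.3034
B_macr = 1 / 0.3034 = 3.2960
Σp_megaᵢ² = 0.12² + 0.16² + 0.13² + 0.16² + 0.11² + 0.15² + 0.17² = 0.0144 + 0.0256 + 0.0169 + 0.0256 + 0.0121 + 0.0225 + 0.0289 = 0.1460
B_mega = 1 / 0.1460 = 6.8493
Σp_cyanᵢ² = 0.07² + 0.02² + 0.02² + 0.02² + 0.08² + 0.39² + 0.40² = 0.0049 + 0.0004 + 0.0004 + 0.0004 + 0.0064 + 0.1521 + 0.1600 = 0.3246
B_cyan = 1 / 0.3246 = 3.0807
Ranking by B (broadest → narrowest): Lepomis megalotis (6.85) > Lepomis macrochirus (3.30) > Lepomis cyanellus (3.08)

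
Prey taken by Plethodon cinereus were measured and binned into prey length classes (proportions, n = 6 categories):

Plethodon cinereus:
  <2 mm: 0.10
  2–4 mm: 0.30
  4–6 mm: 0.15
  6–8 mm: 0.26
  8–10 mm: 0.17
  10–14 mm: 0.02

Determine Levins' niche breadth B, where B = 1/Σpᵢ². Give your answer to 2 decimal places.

Σpᵢ² = 0.10² + 0.30² + 0.15² + 0.26² + 0.17² + 0.02² = 0.0100 + 0.0900 + 0.0225 + 0.0676 + 0.0289 + 0.0004 = 0.2194
B = 1 / 0.2194 = 4.5579

4.56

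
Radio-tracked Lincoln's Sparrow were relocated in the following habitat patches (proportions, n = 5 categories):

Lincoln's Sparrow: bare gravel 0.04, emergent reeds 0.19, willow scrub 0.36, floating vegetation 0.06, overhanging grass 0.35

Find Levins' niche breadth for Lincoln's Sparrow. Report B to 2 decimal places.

Σpᵢ² = 0.04² + 0.19² + 0.36² + 0.06² + 0.35² = 0.0016 + 0.0361 + 0.1296 + 0.0036 + 0.1225 = 0.2934
B = 1 / 0.2934 = 3.4083

3.41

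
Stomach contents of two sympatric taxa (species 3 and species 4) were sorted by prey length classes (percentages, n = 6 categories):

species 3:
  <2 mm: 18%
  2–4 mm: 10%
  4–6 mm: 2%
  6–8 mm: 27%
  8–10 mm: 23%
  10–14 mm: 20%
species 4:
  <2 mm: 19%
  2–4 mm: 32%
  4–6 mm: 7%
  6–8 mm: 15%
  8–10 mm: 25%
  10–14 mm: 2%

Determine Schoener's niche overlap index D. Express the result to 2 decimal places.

0.70

Convert percentages to proportions (divide by 100).
Σ|p₁ᵢ − p₂ᵢ| = 0.01 + 0.22 + 0.05 + 0.12 + 0.02 + 0.18 = 0.60
D = 1 − ½ × 0.60 = 1 − 0.300 = 0.7000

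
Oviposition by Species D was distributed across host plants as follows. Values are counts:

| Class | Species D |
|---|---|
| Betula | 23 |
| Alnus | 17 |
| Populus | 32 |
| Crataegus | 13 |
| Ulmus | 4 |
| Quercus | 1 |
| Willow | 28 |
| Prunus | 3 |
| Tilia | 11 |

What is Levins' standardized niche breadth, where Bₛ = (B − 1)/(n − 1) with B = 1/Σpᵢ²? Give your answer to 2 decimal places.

0.62

Proportions for Species D (n=132): 23/132=0.1742, 17/132=0.1288, 32/132=0.2424, 13/132=0.0985, 4/132=0.0303, 1/132=0.0076, 28/132=0.2121, 3/132=0.0227, 11/132=0.0833
Σpᵢ² = 0.1742² + 0.1288² + 0.2424² + 0.0985² + 0.0303² + 0.0076² + 0.2121² + 0.0227² + 0.0833² = 0.030346 + 0.016589 + 0.058758 + 0.009702 + 0.000918 + 0.000058 + 0.044986 + 0.000515 + 0.006939 = 0.168811
B = 1 / 0.168811 = 5.9238
Bₛ = (B − 1)/(n − 1) = (5.9238 − 1)/(9 − 1) = 4.9238/8 = 0.6155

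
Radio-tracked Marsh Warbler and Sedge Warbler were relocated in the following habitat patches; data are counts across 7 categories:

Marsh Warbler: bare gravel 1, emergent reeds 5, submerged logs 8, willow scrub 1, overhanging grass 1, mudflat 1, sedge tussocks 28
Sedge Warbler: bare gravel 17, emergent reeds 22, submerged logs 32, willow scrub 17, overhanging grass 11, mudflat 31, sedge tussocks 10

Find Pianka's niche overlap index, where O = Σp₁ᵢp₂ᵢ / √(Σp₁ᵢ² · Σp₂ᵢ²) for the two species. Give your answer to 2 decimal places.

Proportions for Marsh Warbler (n=45): 1/45=0.0222, 5/45=0.1111, 8/45=0.1778, 1/45=0.0222, 1/45=0.0222, 1/45=0.0222, 28/45=0.6222
Proportions for Sedge Warbler (n=140): 17/140=0.1214, 22/140=0.1571, 32/140=0.2286, 17/140=0.1214, 11/140=0.0786, 31/140=0.2214, 10/140=0.0714
Σ p₁ᵢp₂ᵢ = 0.002695 + 0.017454 + 0.040645 + 0.002695 + 0.001745 + 0.004915 + 0.044425 = 0.114574
Σp_1ᵢ² = 0.0222² + 0.1111² + 0.1778² + 0.0222² + 0.0222² + 0.0222² + 0.6222² = 0.000493 + 0.012343 + 0.031613 + 0.000493 + 0.000493 + 0.000493 + 0.387133 = 0.433061
Σp_2ᵢ² = 0.1214² + 0.1571² + 0.2286² + 0.1214² + 0.0786² + 0.2214² + 0.0714² = 0.014738 + 0.024680 + 0.052258 + 0.014738 + 0.006178 + 0.049018 + 0.005098 = 0.166708
O = 0.114574 / √(0.433061 × 0.166708) = 0.114574 / 0.2686908 = 0.4264

0.43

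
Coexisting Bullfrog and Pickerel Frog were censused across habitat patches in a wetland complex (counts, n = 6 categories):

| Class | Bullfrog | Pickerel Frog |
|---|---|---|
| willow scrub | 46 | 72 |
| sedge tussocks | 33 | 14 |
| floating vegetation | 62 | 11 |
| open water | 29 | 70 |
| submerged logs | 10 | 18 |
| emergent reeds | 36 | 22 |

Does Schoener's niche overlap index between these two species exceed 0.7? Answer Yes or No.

Proportions for Bullfrog (n=216): 46/216=0.2130, 33/216=0.1528, 62/216=0.2870, 29/216=0.1343, 10/216=0.0463, 36/216=0.1667
Proportions for Pickerel Frog (n=207): 72/207=0.3478, 14/207=0.0676, 11/207=0.0531, 70/207=0.3382, 18/207=0.0870, 22/207=0.1063
Σ|p₁ᵢ − p₂ᵢ| = 0.1348 + 0.0852 + 0.2339 + 0.2039 + 0.0407 + 0.0604 = 0.7589
D = 1 − ½ × 0.7589 = 1 − 0.37945 = 0.62055
D = 0.62055 < 0.7 → No.

No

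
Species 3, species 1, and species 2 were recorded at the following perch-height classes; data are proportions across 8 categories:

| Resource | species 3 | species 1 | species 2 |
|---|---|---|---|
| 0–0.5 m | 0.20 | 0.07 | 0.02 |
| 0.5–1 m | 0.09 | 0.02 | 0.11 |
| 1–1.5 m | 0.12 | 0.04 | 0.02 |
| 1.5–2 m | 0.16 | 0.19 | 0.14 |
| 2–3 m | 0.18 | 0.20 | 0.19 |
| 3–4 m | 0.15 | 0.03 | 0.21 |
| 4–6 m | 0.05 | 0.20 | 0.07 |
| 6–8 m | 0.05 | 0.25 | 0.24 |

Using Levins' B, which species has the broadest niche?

Σp_3ᵢ² = 0.20² + 0.09² + 0.12² + 0.16² + 0.18² + 0.15² + 0.05² + 0.05² = 0.0400 + 0.0081 + 0.0144 + 0.0256 + 0.0324 + 0.0225 + 0.0025 + 0.0025 = 0.1480
B_3 = 1 / 0.1480 = 6.7568
Σp_1ᵢ² = 0.07² + 0.02² + 0.04² + 0.19² + 0.20² + 0.03² + 0.20² + 0.25² = 0.0049 + 0.0004 + 0.0016 + 0.0361 + 0.0400 + 0.0009 + 0.0400 + 0.0625 = 0.1864
B_1 = 1 / 0.1864 = 5.3648
Σp_2ᵢ² = 0.02² + 0.11² + 0.02² + 0.14² + 0.19² + 0.21² + 0.07² + 0.24² = 0.0004 + 0.0121 + 0.0004 + 0.0196 + 0.0361 + 0.0441 + 0.0049 + 0.0576 = 0.1752
B_2 = 1 / 0.1752 = 5.7078
Highest B → broadest niche (most generalist): species 3 (B = 6.76).

species 3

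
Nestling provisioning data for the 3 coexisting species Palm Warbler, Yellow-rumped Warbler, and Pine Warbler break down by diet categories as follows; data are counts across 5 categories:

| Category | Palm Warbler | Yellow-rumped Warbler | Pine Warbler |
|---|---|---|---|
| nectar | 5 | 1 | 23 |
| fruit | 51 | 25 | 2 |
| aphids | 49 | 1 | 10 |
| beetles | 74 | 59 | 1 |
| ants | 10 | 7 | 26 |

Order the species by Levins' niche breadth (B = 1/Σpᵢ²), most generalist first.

Palm Warbler > Pine Warbler > Yellow-rumped Warbler

Proportions for Palm Warbler (n=189): 5/189=0.0265, 51/189=0.2698, 49/189=0.2593, 74/189=0.3915, 10/189=0.0529
Proportions for Yellow-rumped Warbler (n=93): 1/93=0.0108, 25/93=0.2688, 1/93=0.0108, 59/93=0.6344, 7/93=0.0753
Proportions for Pine Warbler (n=62): 23/62=0.3710, 2/62=0.0323, 10/62=0.1613, 1/62=0.0161, 26/62=0.4194
Σp_Palmᵢ² = 0.0265² + 0.2698² + 0.2593² + 0.3915² + 0.0529² = 0.000702 + 0.072792 + 0.067236 + 0.153272 + 0.002798 = 0.296800
B_Palm = 1 / 0.296800 = 3.3693
Σp_Yellᵢ² = 0.0108² + 0.2688² + 0.0108² + 0.6344² + 0.0753² = 0.000117 + 0.072253 + 0.000117 + 0.402463 + 0.005670 = 0.480620
B_Yell = 1 / 0.480620 = 2.0806
Σp_Pineᵢ² = 0.3710² + 0.0323² + 0.1613² + 0.0161² + 0.4194² = 0.137641 + 0.001043 + 0.026018 + 0.000259 + 0.175896 = 0.340857
B_Pine = 1 / 0.340857 = 2.9338
Ranking by B (broadest → narrowest): Palm Warbler (3.37) > Pine Warbler (2.93) > Yellow-rumped Warbler (2.08)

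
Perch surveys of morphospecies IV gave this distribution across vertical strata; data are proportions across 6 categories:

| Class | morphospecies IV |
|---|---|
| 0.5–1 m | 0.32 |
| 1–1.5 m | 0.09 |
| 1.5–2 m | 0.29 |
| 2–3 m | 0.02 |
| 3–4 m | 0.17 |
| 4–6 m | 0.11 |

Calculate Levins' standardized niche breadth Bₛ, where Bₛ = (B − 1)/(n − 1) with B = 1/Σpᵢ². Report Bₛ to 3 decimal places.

Σpᵢ² = 0.32² + 0.09² + 0.29² + 0.02² + 0.17² + 0.11² = 0.1024 + 0.0081 + 0.0841 + 0.0004 + 0.0289 + 0.0121 = 0.2360
B = 1 / 0.2360 = 4.23729
Bₛ = (B − 1)/(n − 1) = (4.23729 − 1)/(6 − 1) = 3.23729/5 = 0.64746

0.647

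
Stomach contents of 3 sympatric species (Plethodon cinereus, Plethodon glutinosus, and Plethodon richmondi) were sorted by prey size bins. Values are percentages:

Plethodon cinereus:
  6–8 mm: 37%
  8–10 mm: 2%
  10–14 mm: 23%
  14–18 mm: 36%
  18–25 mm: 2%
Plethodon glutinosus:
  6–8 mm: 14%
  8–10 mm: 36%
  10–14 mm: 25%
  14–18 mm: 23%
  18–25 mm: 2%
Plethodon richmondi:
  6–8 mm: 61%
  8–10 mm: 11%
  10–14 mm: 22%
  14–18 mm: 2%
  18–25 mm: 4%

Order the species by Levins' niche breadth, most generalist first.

Plethodon glutinosus > Plethodon cinereus > Plethodon richmondi

Convert percentages to proportions (divide by 100).
Σp_cineᵢ² = 0.37² + 0.02² + 0.23² + 0.36² + 0.02² = 0.1369 + 0.0004 + 0.0529 + 0.1296 + 0.0004 = 0.3202
B_cine = 1 / 0.3202 = 3.1230
Σp_glutᵢ² = 0.14² + 0.36² + 0.25² + 0.23² + 0.02² = 0.0196 + 0.1296 + 0.0625 + 0.0529 + 0.0004 = 0.2650
B_glut = 1 / 0.2650 = 3.7736
Σp_richᵢ² = 0.61² + 0.11² + 0.22² + 0.02² + 0.04² = 0.3721 + 0.0121 + 0.0484 + 0.0004 + 0.0016 = 0.4346
B_rich = 1 / 0.4346 = 2.3010
Ranking by B (broadest → narrowest): Plethodon glutinosus (3.77) > Plethodon cinereus (3.12) > Plethodon richmondi (2.30)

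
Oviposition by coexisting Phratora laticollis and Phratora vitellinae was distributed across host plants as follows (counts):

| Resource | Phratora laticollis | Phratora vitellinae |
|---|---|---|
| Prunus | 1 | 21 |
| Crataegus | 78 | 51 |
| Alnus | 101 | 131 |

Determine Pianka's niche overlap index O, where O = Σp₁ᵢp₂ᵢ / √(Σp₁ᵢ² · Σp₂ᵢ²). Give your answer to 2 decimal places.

0.95

Proportions for Phratora laticollis (n=180): 1/180=0.0056, 78/180=0.4333, 101/180=0.5611
Proportions for Phratora vitellinae (n=203): 21/203=0.1034, 51/203=0.2512, 131/203=0.6453
Σ p₁ᵢp₂ᵢ = 0.000579 + 0.108845 + 0.362078 = 0.471502
Σp_1ᵢ² = 0.0056² + 0.4333² + 0.5611² = 0.000031 + 0.187749 + 0.314833 = 0.502613
Σp_2ᵢ² = 0.1034² + 0.2512² + 0.6453² = 0.010692 + 0.063101 + 0.416412 = 0.490205
O = 0.471502 / √(0.502613 × 0.490205) = 0.471502 / 0.4963702 = 0.9499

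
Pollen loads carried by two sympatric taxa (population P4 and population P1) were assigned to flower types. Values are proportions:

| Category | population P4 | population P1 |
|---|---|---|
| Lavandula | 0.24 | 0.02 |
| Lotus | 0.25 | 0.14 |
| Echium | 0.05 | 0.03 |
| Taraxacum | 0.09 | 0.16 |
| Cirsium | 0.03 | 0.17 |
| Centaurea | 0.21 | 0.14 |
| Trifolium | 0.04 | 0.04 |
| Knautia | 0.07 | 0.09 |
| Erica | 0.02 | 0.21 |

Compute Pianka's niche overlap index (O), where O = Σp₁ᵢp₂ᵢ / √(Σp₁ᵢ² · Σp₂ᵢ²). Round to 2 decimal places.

0.62

Σ p₁ᵢp₂ᵢ = 0.0048 + 0.0350 + 0.0015 + 0.0144 + 0.0051 + 0.0294 + 0.0016 + 0.0063 + 0.0042 = 0.1023
Σp_1ᵢ² = 0.24² + 0.25² + 0.05² + 0.09² + 0.03² + 0.21² + 0.04² + 0.07² + 0.02² = 0.0576 + 0.0625 + 0.0025 + 0.0081 + 0.0009 + 0.0441 + 0.0016 + 0.0049 + 0.0004 = 0.1826
Σp_2ᵢ² = 0.02² + 0.14² + 0.03² + 0.16² + 0.17² + 0.14² + 0.04² + 0.09² + 0.21² = 0.0004 + 0.0196 + 0.0009 + 0.0256 + 0.0289 + 0.0196 + 0.0016 + 0.0081 + 0.0441 = 0.1488
O = 0.1023 / √(0.1826 × 0.1488) = 0.1023 / 0.16484 = 0.6206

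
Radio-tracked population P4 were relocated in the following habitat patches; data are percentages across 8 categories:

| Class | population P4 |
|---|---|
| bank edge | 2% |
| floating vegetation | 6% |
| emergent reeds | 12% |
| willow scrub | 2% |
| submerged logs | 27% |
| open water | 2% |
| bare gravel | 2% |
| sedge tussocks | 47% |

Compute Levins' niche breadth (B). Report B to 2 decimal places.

3.19

Convert percentages to proportions (divide by 100).
Σpᵢ² = 0.02² + 0.06² + 0.12² + 0.02² + 0.27² + 0.02² + 0.02² + 0.47² = 0.0004 + 0.0036 + 0.0144 + 0.0004 + 0.0729 + 0.0004 + 0.0004 + 0.2209 = 0.3134
B = 1 / 0.3134 = 3.1908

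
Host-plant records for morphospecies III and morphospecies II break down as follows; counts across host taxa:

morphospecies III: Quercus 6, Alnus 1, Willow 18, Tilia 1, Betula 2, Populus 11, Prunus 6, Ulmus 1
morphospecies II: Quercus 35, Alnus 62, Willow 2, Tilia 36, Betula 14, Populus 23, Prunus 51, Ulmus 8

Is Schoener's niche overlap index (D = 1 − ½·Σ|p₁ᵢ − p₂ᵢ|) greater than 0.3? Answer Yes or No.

Yes

Proportions for morphospecies III (n=46): 6/46=0.1304, 1/46=0.0217, 18/46=0.3913, 1/46=0.0217, 2/46=0.0435, 11/46=0.2391, 6/46=0.1304, 1/46=0.0217
Proportions for morphospecies II (n=231): 35/231=0.1515, 62/231=0.2684, 2/231=0.0087, 36/231=0.1558, 14/231=0.0606, 23/231=0.0996, 51/231=0.2208, 8/231=0.0346
Σ|p₁ᵢ − p₂ᵢ| = 0.0211 + 0.2467 + 0.3826 + 0.1341 + 0.0171 + 0.1395 + 0.0904 + 0.0129 = 1.0444
D = 1 − ½ × 1.0444 = 1 − 0.52220 = 0.47780
D = 0.47780 > 0.3 → Yes.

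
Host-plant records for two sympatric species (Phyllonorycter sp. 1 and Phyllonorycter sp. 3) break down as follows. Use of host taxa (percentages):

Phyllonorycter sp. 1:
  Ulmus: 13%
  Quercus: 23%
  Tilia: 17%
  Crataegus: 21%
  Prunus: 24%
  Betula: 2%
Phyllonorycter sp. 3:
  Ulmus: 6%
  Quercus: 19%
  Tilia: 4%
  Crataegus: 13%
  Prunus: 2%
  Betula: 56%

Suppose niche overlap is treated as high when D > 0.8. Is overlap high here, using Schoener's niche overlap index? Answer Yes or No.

Convert percentages to proportions (divide by 100).
Σ|p₁ᵢ − p₂ᵢ| = 0.07 + 0.04 + 0.13 + 0.08 + 0.22 + 0.54 = 1.08
D = 1 − ½ × 1.08 = 1 − 0.540 = 0.4600
D = 0.4600 < 0.8 → No.

No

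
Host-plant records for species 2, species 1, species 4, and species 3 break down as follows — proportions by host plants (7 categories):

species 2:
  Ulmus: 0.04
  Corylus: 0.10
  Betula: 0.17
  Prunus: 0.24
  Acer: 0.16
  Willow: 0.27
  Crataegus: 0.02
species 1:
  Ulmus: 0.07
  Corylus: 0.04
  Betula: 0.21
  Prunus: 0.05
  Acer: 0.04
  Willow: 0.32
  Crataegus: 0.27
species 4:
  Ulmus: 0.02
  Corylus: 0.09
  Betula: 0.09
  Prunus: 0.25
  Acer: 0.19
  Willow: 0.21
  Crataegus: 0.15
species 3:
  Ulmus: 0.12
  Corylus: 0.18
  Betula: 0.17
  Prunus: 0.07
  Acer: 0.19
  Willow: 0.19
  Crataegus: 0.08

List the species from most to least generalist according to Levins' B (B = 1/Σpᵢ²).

Σp_2ᵢ² = 0.04² + 0.10² + 0.17² + 0.24² + 0.16² + 0.27² + 0.02² = 0.0016 + 0.0100 + 0.0289 + 0.0576 + 0.0256 + 0.0729 + 0.0004 = 0.1970
B_2 = 1 / 0.1970 = 5.0761
Σp_1ᵢ² = 0.07² + 0.04² + 0.21² + 0.05² + 0.04² + 0.32² + 0.27² = 0.0049 + 0.0016 + 0.0441 + 0.0025 + 0.0016 + 0.1024 + 0.0729 = 0.2300
B_1 = 1 / 0.2300 = 4.3478
Σp_4ᵢ² = 0.02² + 0.09² + 0.09² + 0.25² + 0.19² + 0.21² + 0.15² = 0.0004 + 0.0081 + 0.0081 + 0.0625 + 0.0361 + 0.0441 + 0.0225 = 0.1818
B_4 = 1 / 0.1818 = 5.5006
Σp_3ᵢ² = 0.12² + 0.18² + 0.17² + 0.07² + 0.19² + 0.19² + 0.08² = 0.0144 + 0.0324 + 0.0289 + 0.0049 + 0.0361 + 0.0361 + 0.0064 = 0.1592
B_3 = 1 / 0.1592 = 6.2814
Ranking by B (broadest → narrowest): species 3 (6.28) > species 4 (5.50) > species 2 (5.08) > species 1 (4.35)

species 3 > species 4 > species 2 > species 1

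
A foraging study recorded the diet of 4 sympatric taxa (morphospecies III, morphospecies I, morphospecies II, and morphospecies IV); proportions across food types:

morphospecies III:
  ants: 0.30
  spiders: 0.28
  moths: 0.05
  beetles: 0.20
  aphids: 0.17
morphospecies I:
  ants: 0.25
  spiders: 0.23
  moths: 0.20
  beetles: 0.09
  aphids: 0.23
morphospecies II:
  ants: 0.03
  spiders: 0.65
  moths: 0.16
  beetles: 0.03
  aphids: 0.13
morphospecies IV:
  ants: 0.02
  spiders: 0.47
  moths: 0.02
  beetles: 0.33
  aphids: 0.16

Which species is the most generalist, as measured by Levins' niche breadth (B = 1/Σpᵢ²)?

morphospecies I

Σp_IIIᵢ² = 0.30² + 0.28² + 0.05² + 0.20² + 0.17² = 0.0900 + 0.0784 + 0.0025 + 0.0400 + 0.0289 = 0.2398
B_III = 1 / 0.2398 = 4.1701
Σp_Iᵢ² = 0.25² + 0.23² + 0.20² + 0.09² + 0.23² = 0.0625 + 0.0529 + 0.0400 + 0.0081 + 0.0529 = 0.2164
B_I = 1 / 0.2164 = 4.6211
Σp_IIᵢ² = 0.03² + 0.65² + 0.16² + 0.03² + 0.13² = 0.0009 + 0.4225 + 0.0256 + 0.0009 + 0.0169 = 0.4668
B_II = 1 / 0.4668 = 2.1422
Σp_IVᵢ² = 0.02² + 0.47² + 0.02² + 0.33² + 0.16² = 0.0004 + 0.2209 + 0.0004 + 0.1089 + 0.0256 = 0.3562
B_IV = 1 / 0.3562 = 2.8074
Highest B → broadest niche (most generalist): morphospecies I (B = 4.62).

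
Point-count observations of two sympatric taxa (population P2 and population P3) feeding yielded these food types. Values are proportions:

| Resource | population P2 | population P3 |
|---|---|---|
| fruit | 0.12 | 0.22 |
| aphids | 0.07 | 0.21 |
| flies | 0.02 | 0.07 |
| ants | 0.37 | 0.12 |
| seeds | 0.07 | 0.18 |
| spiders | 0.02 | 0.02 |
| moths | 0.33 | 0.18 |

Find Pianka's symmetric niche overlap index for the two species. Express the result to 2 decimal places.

0.73

Σ p₁ᵢp₂ᵢ = 0.0264 + 0.0147 + 0.0014 + 0.0444 + 0.0126 + 0.0004 + 0.0594 = 0.1593
Σp_1ᵢ² = 0.12² + 0.07² + 0.02² + 0.37² + 0.07² + 0.02² + 0.33² = 0.0144 + 0.0049 + 0.0004 + 0.1369 + 0.0049 + 0.0004 + 0.1089 = 0.2708
Σp_2ᵢ² = 0.22² + 0.21² + 0.07² + 0.12² + 0.18² + 0.02² + 0.18² = 0.0484 + 0.0441 + 0.0049 + 0.0144 + 0.0324 + 0.0004 + 0.0324 = 0.1770
O = 0.1593 / √(0.2708 × 0.1770) = 0.1593 / 0.21893 = 0.7276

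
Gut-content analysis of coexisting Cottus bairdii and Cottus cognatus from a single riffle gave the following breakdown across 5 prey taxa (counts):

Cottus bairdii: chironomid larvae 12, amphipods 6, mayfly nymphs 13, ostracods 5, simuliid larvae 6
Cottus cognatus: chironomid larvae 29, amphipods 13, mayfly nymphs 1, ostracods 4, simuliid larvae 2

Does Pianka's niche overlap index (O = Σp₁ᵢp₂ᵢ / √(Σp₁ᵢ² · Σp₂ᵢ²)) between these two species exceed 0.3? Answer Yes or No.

Yes

Proportions for Cottus bairdii (n=42): 12/42=0.2857, 6/42=0.1429, 13/42=0.3095, 5/42=0.1190, 6/42=0.1429
Proportions for Cottus cognatus (n=49): 29/49=0.5918, 13/49=0.2653, 1/49=0.0204, 4/49=0.0816, 2/49=0.0408
Σ p₁ᵢp₂ᵢ = 0.169077 + 0.037911 + 0.006314 + 0.009710 + 0.005830 = 0.228842
Σp_1ᵢ² = 0.2857² + 0.1429² + 0.3095² + 0.1190² + 0.1429² = 0.081624 + 0.020420 + 0.095790 + 0.014161 + 0.020420 = 0.232415
Σp_2ᵢ² = 0.5918² + 0.2653² + 0.0204² + 0.0816² + 0.0408² = 0.350227 + 0.070384 + 0.000416 + 0.006659 + 0.001665 = 0.429351
O = 0.228842 / √(0.232415 × 0.429351) = 0.228842 / 0.3158918 = 0.7244
O = 0.7244 > 0.3 → Yes.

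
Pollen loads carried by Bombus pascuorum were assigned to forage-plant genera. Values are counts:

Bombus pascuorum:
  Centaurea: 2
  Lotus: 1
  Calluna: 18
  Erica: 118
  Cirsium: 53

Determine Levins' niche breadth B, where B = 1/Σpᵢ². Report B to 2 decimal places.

Proportions for Bombus pascuorum (n=192): 2/192=0.0104, 1/192=0.0052, 18/192=0.0938, 118/192=0.6146, 53/192=0.2760
Σpᵢ² = 0.0104² + 0.0052² + 0.0938² + 0.6146² + 0.2760² = 0.000108 + 0.000027 + 0.008798 + 0.377733 + 0.076176 = 0.462842
B = 1 / 0.462842 = 2.1606

2.16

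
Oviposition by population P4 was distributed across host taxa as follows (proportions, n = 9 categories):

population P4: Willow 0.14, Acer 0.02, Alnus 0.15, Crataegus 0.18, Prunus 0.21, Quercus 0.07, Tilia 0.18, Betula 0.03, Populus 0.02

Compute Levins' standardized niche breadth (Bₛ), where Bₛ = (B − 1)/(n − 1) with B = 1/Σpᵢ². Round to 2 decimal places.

0.67

Σpᵢ² = 0.14² + 0.02² + 0.15² + 0.18² + 0.21² + 0.07² + 0.18² + 0.03² + 0.02² = 0.0196 + 0.0004 + 0.0225 + 0.0324 + 0.0441 + 0.0049 + 0.0324 + 0.0009 + 0.0004 = 0.1576
B = 1 / 0.1576 = 6.3452
Bₛ = (B − 1)/(n − 1) = (6.3452 − 1)/(9 − 1) = 5.3452/8 = 0.6682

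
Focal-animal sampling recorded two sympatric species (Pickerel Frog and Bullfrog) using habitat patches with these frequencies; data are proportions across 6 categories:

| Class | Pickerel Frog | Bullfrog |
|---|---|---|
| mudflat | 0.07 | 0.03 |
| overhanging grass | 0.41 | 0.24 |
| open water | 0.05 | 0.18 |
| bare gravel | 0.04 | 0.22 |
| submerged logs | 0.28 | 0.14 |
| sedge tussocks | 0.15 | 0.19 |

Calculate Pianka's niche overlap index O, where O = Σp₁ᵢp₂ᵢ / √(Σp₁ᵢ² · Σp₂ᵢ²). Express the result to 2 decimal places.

Σ p₁ᵢp₂ᵢ = 0.0021 + 0.0984 + 0.0090 + 0.0088 + 0.0392 + 0.0285 = 0.1860
Σp_1ᵢ² = 0.07² + 0.41² + 0.05² + 0.04² + 0.28² + 0.15² = 0.0049 + 0.1681 + 0.0025 + 0.0016 + 0.0784 + 0.0225 = 0.2780
Σp_2ᵢ² = 0.03² + 0.24² + 0.18² + 0.22² + 0.14² + 0.19² = 0.0009 + 0.0576 + 0.0324 + 0.0484 + 0.0196 + 0.0361 = 0.1950
O = 0.1860 / √(0.2780 × 0.1950) = 0.1860 / 0.23283 = 0.7989

0.80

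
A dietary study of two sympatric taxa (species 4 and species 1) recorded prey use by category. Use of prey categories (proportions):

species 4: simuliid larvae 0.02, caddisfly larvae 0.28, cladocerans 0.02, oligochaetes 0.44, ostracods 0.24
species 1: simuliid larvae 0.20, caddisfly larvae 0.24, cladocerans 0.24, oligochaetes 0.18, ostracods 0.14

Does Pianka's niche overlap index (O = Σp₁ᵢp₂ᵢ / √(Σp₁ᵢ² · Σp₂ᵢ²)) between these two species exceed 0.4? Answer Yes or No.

Yes

Σ p₁ᵢp₂ᵢ = 0.0040 + 0.0672 + 0.0048 + 0.0792 + 0.0336 = 0.1888
Σp_1ᵢ² = 0.02² + 0.28² + 0.02² + 0.44² + 0.24² = 0.0004 + 0.0784 + 0.0004 + 0.1936 + 0.0576 = 0.3304
Σp_2ᵢ² = 0.20² + 0.24² + 0.24² + 0.18² + 0.14² = 0.0400 + 0.0576 + 0.0576 + 0.0324 + 0.0196 = 0.2072
O = 0.1888 / √(0.3304 × 0.2072) = 0.1888 / 0.26165 = 0.7216
O = 0.7216 > 0.4 → Yes.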